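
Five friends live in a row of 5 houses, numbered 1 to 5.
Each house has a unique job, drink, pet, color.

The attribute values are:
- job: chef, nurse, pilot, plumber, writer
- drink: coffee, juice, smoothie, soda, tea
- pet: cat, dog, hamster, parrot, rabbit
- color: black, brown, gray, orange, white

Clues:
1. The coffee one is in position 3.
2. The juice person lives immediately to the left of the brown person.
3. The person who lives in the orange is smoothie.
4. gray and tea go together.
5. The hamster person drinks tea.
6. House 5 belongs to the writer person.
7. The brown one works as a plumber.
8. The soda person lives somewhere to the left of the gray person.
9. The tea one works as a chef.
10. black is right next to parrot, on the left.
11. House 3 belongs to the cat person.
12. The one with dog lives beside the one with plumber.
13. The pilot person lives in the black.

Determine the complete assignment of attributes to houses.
Solution:

House | Job | Drink | Pet | Color
---------------------------------
  1   | pilot | juice | dog | black
  2   | plumber | soda | parrot | brown
  3   | nurse | coffee | cat | white
  4   | chef | tea | hamster | gray
  5   | writer | smoothie | rabbit | orange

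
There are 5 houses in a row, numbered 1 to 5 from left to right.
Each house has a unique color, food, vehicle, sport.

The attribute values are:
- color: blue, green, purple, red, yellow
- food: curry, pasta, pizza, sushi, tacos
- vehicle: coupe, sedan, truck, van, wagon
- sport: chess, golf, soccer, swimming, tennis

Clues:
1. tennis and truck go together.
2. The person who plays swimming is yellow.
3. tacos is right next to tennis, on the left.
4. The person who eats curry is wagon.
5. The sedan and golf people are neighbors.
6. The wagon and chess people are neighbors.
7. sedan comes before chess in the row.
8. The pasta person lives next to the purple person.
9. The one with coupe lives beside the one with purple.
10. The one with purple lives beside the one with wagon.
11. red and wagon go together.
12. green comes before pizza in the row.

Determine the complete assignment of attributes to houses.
Solution:

House | Color | Food | Vehicle | Sport
--------------------------------------
  1   | yellow | pasta | coupe | swimming
  2   | purple | sushi | sedan | soccer
  3   | red | curry | wagon | golf
  4   | green | tacos | van | chess
  5   | blue | pizza | truck | tennis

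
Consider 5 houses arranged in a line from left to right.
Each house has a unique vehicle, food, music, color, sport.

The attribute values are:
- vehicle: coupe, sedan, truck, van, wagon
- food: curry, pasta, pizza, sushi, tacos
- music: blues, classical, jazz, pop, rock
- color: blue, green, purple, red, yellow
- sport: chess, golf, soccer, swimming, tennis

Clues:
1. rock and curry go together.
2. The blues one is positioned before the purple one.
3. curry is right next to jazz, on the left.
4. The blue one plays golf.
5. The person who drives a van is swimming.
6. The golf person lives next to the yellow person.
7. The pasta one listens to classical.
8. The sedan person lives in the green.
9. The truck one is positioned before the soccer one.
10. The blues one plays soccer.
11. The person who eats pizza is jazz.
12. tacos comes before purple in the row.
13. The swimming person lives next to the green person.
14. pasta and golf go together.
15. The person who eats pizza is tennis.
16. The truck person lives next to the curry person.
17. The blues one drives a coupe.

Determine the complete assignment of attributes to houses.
Solution:

House | Vehicle | Food | Music | Color | Sport
----------------------------------------------
  1   | truck | pasta | classical | blue | golf
  2   | van | curry | rock | yellow | swimming
  3   | sedan | pizza | jazz | green | tennis
  4   | coupe | tacos | blues | red | soccer
  5   | wagon | sushi | pop | purple | chess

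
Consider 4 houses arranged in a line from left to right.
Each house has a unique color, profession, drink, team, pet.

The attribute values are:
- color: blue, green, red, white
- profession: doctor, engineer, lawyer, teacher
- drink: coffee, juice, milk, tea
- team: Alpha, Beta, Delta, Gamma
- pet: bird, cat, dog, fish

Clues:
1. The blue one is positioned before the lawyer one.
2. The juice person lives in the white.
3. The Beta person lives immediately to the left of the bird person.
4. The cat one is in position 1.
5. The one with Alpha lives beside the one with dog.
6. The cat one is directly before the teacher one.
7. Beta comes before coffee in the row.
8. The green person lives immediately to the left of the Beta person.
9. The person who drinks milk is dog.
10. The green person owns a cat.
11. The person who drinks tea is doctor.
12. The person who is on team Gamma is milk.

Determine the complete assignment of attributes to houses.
Solution:

House | Color | Profession | Drink | Team | Pet
-----------------------------------------------
  1   | green | doctor | tea | Delta | cat
  2   | white | teacher | juice | Beta | fish
  3   | blue | engineer | coffee | Alpha | bird
  4   | red | lawyer | milk | Gamma | dog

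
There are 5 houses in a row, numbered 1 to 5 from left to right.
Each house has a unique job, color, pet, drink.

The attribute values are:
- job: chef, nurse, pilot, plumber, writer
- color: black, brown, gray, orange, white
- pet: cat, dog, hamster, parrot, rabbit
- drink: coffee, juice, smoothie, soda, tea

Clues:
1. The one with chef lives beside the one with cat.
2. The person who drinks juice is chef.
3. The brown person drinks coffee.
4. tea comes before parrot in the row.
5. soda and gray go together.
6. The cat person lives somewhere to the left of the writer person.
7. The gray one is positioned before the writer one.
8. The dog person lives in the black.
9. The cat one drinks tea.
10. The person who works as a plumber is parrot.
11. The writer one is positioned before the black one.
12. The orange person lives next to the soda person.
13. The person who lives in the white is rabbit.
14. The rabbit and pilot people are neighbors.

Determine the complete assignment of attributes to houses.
Solution:

House | Job | Color | Pet | Drink
---------------------------------
  1   | chef | white | rabbit | juice
  2   | pilot | orange | cat | tea
  3   | plumber | gray | parrot | soda
  4   | writer | brown | hamster | coffee
  5   | nurse | black | dog | smoothie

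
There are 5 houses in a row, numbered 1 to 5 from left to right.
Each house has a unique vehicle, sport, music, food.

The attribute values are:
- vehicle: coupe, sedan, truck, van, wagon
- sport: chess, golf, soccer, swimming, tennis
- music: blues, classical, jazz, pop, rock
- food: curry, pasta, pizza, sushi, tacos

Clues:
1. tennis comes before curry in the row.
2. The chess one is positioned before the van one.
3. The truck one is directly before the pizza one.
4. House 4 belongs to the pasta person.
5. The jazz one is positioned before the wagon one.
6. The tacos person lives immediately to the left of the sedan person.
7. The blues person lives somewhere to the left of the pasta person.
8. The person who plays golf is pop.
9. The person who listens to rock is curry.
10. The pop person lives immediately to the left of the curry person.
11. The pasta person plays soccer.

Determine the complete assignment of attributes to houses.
Solution:

House | Vehicle | Sport | Music | Food
--------------------------------------
  1   | truck | tennis | blues | tacos
  2   | sedan | golf | pop | pizza
  3   | coupe | chess | rock | curry
  4   | van | soccer | jazz | pasta
  5   | wagon | swimming | classical | sushi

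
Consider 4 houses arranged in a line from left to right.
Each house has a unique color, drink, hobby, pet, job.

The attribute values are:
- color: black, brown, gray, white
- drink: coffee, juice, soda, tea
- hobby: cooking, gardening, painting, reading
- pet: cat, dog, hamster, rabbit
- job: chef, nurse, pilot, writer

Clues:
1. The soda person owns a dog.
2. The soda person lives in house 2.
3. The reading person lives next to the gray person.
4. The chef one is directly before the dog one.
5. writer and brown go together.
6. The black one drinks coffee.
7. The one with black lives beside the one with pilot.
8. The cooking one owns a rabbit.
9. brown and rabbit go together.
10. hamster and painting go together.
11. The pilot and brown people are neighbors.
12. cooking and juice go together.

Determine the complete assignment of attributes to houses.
Solution:

House | Color | Drink | Hobby | Pet | Job
-----------------------------------------
  1   | black | coffee | reading | cat | chef
  2   | gray | soda | gardening | dog | pilot
  3   | brown | juice | cooking | rabbit | writer
  4   | white | tea | painting | hamster | nurse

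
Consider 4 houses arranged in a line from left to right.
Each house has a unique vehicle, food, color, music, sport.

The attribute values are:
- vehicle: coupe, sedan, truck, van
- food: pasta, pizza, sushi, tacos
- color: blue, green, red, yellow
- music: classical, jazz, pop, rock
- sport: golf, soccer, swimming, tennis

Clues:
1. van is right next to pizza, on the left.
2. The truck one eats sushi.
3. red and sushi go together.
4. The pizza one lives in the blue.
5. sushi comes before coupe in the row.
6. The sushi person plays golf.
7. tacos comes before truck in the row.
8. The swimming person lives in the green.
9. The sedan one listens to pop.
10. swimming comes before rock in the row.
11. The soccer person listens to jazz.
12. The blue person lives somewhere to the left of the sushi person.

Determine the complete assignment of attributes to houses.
Solution:

House | Vehicle | Food | Color | Music | Sport
----------------------------------------------
  1   | van | tacos | green | classical | swimming
  2   | sedan | pizza | blue | pop | tennis
  3   | truck | sushi | red | rock | golf
  4   | coupe | pasta | yellow | jazz | soccer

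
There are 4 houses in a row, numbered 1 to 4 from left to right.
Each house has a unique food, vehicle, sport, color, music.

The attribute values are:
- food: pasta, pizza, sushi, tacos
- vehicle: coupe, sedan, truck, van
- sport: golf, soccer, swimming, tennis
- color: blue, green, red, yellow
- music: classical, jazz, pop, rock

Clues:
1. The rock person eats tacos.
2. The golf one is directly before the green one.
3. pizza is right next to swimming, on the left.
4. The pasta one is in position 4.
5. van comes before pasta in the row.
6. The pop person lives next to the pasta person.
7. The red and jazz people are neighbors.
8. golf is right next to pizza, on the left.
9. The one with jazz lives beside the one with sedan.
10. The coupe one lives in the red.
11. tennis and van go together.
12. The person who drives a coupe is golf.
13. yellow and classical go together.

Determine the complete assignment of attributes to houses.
Solution:

House | Food | Vehicle | Sport | Color | Music
----------------------------------------------
  1   | tacos | coupe | golf | red | rock
  2   | pizza | van | tennis | green | jazz
  3   | sushi | sedan | swimming | blue | pop
  4   | pasta | truck | soccer | yellow | classical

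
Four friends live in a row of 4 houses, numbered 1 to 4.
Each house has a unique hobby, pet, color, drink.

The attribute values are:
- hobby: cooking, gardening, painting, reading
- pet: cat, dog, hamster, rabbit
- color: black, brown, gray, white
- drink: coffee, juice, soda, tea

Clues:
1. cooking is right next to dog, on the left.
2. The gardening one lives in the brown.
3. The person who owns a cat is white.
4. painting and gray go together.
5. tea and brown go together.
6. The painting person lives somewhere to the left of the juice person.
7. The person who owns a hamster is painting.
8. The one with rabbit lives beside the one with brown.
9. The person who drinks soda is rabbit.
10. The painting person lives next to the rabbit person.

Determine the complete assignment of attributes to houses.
Solution:

House | Hobby | Pet | Color | Drink
-----------------------------------
  1   | painting | hamster | gray | coffee
  2   | cooking | rabbit | black | soda
  3   | gardening | dog | brown | tea
  4   | reading | cat | white | juice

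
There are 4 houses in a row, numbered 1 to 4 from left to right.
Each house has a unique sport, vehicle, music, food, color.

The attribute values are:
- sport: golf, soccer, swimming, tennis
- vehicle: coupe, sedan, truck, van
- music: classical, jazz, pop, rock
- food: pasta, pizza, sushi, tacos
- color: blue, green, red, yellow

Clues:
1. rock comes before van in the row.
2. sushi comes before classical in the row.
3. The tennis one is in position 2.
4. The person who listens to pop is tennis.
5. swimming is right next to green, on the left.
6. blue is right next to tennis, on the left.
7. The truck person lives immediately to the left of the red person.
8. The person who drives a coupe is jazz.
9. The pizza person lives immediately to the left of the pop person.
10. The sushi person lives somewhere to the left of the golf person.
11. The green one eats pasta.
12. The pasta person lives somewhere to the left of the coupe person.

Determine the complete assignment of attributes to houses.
Solution:

House | Sport | Vehicle | Music | Food | Color
----------------------------------------------
  1   | swimming | sedan | rock | pizza | blue
  2   | tennis | truck | pop | pasta | green
  3   | soccer | coupe | jazz | sushi | red
  4   | golf | van | classical | tacos | yellow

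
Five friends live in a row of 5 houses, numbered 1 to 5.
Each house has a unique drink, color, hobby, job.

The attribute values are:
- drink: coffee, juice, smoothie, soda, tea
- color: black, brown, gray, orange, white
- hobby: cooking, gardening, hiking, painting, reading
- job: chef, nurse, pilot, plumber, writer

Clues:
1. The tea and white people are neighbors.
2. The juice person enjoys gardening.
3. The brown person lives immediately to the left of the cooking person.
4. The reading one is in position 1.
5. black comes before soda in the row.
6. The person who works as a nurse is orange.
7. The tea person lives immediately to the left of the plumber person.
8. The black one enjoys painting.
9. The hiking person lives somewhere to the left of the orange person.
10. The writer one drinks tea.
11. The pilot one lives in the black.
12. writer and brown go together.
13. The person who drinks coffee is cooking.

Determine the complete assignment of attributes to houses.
Solution:

House | Drink | Color | Hobby | Job
-----------------------------------
  1   | tea | brown | reading | writer
  2   | coffee | white | cooking | plumber
  3   | smoothie | black | painting | pilot
  4   | soda | gray | hiking | chef
  5   | juice | orange | gardening | nurse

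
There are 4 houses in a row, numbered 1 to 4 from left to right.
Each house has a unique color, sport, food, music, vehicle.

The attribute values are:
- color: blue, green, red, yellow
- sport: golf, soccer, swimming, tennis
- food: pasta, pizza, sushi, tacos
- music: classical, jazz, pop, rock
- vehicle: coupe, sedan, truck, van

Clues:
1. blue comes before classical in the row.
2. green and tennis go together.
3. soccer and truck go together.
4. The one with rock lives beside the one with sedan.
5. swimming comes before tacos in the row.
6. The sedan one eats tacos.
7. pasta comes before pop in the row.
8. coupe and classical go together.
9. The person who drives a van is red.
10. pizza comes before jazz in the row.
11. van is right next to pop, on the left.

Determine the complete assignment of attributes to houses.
Solution:

House | Color | Sport | Food | Music | Vehicle
----------------------------------------------
  1   | red | swimming | pasta | rock | van
  2   | blue | golf | tacos | pop | sedan
  3   | green | tennis | pizza | classical | coupe
  4   | yellow | soccer | sushi | jazz | truck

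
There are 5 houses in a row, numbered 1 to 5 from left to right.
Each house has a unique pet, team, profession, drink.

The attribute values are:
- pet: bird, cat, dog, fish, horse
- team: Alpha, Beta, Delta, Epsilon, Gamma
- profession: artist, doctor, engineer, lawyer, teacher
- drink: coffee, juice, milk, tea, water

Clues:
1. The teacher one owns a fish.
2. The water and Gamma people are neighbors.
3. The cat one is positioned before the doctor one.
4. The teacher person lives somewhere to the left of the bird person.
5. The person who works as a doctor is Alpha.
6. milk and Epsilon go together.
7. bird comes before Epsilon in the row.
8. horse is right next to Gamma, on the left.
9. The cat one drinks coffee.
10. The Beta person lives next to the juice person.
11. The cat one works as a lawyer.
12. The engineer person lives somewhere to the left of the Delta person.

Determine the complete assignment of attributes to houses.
Solution:

House | Pet | Team | Profession | Drink
---------------------------------------
  1   | horse | Beta | engineer | water
  2   | fish | Gamma | teacher | juice
  3   | cat | Delta | lawyer | coffee
  4   | bird | Alpha | doctor | tea
  5   | dog | Epsilon | artist | milk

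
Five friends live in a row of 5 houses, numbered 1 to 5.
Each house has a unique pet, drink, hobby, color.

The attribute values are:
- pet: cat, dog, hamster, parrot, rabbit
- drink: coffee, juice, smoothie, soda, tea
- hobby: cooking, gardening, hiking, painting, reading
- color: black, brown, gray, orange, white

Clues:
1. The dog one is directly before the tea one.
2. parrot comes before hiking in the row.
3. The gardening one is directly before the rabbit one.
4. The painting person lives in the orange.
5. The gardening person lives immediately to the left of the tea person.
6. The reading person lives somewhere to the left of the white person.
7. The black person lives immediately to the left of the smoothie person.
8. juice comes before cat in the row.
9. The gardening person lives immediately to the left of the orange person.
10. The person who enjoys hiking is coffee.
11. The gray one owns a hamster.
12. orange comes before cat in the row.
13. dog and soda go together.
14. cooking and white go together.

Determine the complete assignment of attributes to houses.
Solution:

House | Pet | Drink | Hobby | Color
-----------------------------------
  1   | dog | soda | gardening | brown
  2   | rabbit | tea | painting | orange
  3   | parrot | juice | reading | black
  4   | cat | smoothie | cooking | white
  5   | hamster | coffee | hiking | gray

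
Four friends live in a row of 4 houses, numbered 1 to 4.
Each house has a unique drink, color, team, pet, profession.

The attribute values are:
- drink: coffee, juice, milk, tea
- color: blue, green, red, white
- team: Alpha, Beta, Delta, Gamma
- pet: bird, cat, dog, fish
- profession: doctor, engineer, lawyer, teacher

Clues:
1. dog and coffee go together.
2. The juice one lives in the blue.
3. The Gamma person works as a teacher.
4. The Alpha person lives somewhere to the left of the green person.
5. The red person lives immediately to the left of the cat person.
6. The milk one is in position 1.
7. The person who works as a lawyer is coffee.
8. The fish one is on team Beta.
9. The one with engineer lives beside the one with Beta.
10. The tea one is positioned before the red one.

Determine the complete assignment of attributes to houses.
Solution:

House | Drink | Color | Team | Pet | Profession
-----------------------------------------------
  1   | milk | white | Alpha | bird | engineer
  2   | tea | green | Beta | fish | doctor
  3   | coffee | red | Delta | dog | lawyer
  4   | juice | blue | Gamma | cat | teacher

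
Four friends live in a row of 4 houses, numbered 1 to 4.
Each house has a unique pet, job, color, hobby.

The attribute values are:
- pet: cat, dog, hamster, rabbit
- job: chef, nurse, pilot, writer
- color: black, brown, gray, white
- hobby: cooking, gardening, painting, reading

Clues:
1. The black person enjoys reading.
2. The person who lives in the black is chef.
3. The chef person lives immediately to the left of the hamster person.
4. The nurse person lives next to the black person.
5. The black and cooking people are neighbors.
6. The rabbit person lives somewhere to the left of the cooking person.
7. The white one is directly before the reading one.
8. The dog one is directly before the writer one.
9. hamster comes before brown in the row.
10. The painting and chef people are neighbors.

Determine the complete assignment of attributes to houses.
Solution:

House | Pet | Job | Color | Hobby
---------------------------------
  1   | rabbit | nurse | white | painting
  2   | dog | chef | black | reading
  3   | hamster | writer | gray | cooking
  4   | cat | pilot | brown | gardening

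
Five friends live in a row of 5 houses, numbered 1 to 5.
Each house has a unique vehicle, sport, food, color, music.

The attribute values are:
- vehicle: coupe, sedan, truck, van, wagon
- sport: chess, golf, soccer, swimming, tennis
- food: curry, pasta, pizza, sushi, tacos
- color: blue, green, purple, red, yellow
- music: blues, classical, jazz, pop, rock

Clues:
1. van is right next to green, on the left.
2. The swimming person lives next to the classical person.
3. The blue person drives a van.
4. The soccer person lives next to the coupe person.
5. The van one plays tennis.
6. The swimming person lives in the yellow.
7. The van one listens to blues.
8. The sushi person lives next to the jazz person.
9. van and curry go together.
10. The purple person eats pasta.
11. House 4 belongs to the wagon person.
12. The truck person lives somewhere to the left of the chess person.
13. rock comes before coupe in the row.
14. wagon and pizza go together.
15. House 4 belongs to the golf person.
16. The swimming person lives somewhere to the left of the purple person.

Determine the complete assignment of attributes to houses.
Solution:

House | Vehicle | Sport | Food | Color | Music
----------------------------------------------
  1   | van | tennis | curry | blue | blues
  2   | truck | soccer | sushi | green | rock
  3   | coupe | swimming | tacos | yellow | jazz
  4   | wagon | golf | pizza | red | classical
  5   | sedan | chess | pasta | purple | pop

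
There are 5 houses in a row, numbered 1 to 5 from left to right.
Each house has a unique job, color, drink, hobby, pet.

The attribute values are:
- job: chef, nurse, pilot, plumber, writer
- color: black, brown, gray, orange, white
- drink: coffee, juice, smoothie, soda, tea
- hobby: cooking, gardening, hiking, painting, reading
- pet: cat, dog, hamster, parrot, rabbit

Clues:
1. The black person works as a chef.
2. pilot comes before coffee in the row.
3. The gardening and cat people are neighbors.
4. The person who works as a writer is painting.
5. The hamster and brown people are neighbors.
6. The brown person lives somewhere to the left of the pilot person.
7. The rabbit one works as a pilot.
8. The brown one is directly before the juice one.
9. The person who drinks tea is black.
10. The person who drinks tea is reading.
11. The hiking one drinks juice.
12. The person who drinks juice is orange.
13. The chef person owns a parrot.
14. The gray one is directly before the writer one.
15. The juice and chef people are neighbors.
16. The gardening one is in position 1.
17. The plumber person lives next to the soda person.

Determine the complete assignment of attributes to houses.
Solution:

House | Job | Color | Drink | Hobby | Pet
-----------------------------------------
  1   | plumber | gray | smoothie | gardening | hamster
  2   | writer | brown | soda | painting | cat
  3   | pilot | orange | juice | hiking | rabbit
  4   | chef | black | tea | reading | parrot
  5   | nurse | white | coffee | cooking | dog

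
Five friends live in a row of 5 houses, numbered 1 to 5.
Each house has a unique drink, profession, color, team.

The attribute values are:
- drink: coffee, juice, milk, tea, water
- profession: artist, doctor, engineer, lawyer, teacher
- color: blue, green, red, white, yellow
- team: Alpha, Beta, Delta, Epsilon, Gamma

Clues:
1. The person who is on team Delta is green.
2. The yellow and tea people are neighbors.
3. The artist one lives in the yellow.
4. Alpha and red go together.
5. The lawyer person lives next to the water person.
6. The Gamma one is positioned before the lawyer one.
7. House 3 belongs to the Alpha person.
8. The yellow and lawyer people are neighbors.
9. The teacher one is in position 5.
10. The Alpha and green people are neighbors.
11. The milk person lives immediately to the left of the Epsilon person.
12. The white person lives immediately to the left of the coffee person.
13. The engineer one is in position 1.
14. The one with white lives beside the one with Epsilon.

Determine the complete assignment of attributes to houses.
Solution:

House | Drink | Profession | Color | Team
-----------------------------------------
  1   | milk | engineer | white | Gamma
  2   | coffee | artist | yellow | Epsilon
  3   | tea | lawyer | red | Alpha
  4   | water | doctor | green | Delta
  5   | juice | teacher | blue | Beta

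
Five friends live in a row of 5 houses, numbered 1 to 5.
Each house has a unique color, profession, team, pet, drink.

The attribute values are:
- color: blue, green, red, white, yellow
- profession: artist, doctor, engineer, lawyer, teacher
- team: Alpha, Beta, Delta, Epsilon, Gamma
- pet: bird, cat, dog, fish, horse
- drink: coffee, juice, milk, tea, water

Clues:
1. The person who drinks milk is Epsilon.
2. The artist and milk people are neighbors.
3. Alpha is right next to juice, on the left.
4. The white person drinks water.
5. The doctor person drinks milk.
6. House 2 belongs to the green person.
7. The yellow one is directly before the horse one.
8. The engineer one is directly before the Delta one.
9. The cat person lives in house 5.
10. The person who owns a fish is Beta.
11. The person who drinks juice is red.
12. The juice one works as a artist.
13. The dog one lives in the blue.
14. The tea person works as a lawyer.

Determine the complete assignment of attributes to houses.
Solution:

House | Color | Profession | Team | Pet | Drink
-----------------------------------------------
  1   | yellow | lawyer | Beta | fish | tea
  2   | green | engineer | Alpha | horse | coffee
  3   | red | artist | Delta | bird | juice
  4   | blue | doctor | Epsilon | dog | milk
  5   | white | teacher | Gamma | cat | water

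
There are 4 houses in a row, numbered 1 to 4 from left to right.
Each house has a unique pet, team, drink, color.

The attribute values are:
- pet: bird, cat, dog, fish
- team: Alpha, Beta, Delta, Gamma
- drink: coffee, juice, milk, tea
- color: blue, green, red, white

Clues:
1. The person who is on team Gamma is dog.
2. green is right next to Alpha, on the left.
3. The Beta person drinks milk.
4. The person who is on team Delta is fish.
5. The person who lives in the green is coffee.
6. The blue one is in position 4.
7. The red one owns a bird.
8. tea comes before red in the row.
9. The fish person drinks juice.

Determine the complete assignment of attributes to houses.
Solution:

House | Pet | Team | Drink | Color
----------------------------------
  1   | dog | Gamma | coffee | green
  2   | cat | Alpha | tea | white
  3   | bird | Beta | milk | red
  4   | fish | Delta | juice | blue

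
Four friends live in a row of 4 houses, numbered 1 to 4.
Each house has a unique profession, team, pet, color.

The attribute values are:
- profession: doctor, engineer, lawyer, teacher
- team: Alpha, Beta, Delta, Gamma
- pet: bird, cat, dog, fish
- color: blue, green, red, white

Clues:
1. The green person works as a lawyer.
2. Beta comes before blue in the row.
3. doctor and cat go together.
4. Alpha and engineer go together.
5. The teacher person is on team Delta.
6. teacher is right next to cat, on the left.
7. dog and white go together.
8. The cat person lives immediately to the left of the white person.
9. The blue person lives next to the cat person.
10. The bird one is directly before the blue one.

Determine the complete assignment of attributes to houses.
Solution:

House | Profession | Team | Pet | Color
---------------------------------------
  1   | lawyer | Beta | bird | green
  2   | teacher | Delta | fish | blue
  3   | doctor | Gamma | cat | red
  4   | engineer | Alpha | dog | white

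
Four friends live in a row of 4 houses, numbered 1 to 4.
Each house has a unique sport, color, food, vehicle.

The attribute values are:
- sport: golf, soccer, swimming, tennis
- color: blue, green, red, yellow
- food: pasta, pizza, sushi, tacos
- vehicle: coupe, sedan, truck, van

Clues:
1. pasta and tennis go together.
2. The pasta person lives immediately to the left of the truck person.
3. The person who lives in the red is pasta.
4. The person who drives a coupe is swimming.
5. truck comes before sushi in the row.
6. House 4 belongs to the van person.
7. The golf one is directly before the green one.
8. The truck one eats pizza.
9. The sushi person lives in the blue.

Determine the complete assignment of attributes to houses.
Solution:

House | Sport | Color | Food | Vehicle
--------------------------------------
  1   | tennis | red | pasta | sedan
  2   | golf | yellow | pizza | truck
  3   | swimming | green | tacos | coupe
  4   | soccer | blue | sushi | van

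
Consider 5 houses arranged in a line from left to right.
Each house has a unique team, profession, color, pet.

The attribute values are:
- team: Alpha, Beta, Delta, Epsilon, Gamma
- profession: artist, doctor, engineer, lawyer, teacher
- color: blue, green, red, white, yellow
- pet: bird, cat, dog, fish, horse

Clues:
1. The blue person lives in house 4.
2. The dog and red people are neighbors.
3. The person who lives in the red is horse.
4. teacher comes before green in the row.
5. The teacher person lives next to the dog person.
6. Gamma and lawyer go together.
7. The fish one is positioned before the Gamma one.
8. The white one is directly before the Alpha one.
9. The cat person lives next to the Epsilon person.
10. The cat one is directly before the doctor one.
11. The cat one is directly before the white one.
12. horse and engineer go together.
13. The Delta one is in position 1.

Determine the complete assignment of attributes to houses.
Solution:

House | Team | Profession | Color | Pet
---------------------------------------
  1   | Delta | teacher | yellow | cat
  2   | Epsilon | doctor | white | dog
  3   | Alpha | engineer | red | horse
  4   | Beta | artist | blue | fish
  5   | Gamma | lawyer | green | bird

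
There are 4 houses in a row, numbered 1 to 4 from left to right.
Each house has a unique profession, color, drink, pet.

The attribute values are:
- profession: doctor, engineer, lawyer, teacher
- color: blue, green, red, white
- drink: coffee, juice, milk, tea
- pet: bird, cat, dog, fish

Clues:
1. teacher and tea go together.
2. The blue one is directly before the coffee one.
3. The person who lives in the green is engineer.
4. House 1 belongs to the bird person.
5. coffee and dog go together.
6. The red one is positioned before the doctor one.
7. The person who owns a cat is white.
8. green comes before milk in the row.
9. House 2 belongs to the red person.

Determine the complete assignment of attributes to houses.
Solution:

House | Profession | Color | Drink | Pet
----------------------------------------
  1   | teacher | blue | tea | bird
  2   | lawyer | red | coffee | dog
  3   | engineer | green | juice | fish
  4   | doctor | white | milk | cat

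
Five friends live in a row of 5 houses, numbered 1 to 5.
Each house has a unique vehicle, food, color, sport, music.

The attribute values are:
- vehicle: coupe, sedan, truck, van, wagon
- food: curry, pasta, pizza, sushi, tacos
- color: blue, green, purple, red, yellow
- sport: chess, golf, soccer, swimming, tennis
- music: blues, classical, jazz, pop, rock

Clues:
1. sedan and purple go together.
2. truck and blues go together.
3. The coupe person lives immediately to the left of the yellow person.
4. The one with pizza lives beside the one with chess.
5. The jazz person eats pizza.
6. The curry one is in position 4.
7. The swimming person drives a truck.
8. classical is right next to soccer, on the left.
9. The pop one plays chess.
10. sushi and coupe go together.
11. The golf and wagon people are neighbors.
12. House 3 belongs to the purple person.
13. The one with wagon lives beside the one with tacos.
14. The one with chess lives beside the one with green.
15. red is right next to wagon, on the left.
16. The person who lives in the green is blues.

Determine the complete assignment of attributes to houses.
Solution:

House | Vehicle | Food | Color | Sport | Music
----------------------------------------------
  1   | coupe | sushi | red | golf | classical
  2   | wagon | pizza | yellow | soccer | jazz
  3   | sedan | tacos | purple | chess | pop
  4   | truck | curry | green | swimming | blues
  5   | van | pasta | blue | tennis | rock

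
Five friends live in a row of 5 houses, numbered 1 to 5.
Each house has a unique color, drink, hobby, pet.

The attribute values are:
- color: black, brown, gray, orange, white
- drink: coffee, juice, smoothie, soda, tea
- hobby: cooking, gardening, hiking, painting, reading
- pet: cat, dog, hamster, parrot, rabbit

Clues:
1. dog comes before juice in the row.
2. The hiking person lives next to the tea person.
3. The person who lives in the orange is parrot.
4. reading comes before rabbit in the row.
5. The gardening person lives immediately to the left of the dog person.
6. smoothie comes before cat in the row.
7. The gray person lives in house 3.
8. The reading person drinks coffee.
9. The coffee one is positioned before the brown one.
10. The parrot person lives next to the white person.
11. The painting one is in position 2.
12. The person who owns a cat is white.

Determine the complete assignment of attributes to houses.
Solution:

House | Color | Drink | Hobby | Pet
-----------------------------------
  1   | orange | smoothie | hiking | parrot
  2   | white | tea | painting | cat
  3   | gray | soda | gardening | hamster
  4   | black | coffee | reading | dog
  5   | brown | juice | cooking | rabbit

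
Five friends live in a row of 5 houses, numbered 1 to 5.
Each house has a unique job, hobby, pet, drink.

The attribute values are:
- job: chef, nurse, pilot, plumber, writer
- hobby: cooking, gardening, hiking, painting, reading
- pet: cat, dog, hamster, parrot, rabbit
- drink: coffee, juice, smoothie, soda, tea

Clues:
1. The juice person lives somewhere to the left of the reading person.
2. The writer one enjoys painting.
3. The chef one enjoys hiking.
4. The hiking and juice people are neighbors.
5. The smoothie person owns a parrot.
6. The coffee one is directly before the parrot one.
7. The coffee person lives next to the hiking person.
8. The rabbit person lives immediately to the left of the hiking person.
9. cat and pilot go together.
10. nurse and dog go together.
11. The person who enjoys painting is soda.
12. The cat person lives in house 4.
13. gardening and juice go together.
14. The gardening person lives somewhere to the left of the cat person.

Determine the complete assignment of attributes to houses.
Solution:

House | Job | Hobby | Pet | Drink
---------------------------------
  1   | plumber | cooking | rabbit | coffee
  2   | chef | hiking | parrot | smoothie
  3   | nurse | gardening | dog | juice
  4   | pilot | reading | cat | tea
  5   | writer | painting | hamster | soda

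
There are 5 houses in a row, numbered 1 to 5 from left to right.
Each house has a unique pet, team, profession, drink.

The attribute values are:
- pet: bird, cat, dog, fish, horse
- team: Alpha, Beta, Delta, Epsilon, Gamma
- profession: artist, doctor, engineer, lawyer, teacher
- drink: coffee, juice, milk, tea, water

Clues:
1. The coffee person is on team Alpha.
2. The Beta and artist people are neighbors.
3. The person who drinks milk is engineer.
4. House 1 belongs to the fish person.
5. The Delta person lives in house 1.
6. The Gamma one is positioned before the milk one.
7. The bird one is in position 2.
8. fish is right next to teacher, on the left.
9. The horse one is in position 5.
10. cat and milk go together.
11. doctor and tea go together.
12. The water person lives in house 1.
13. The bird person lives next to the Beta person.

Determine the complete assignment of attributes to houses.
Solution:

House | Pet | Team | Profession | Drink
---------------------------------------
  1   | fish | Delta | lawyer | water
  2   | bird | Gamma | teacher | juice
  3   | cat | Beta | engineer | milk
  4   | dog | Alpha | artist | coffee
  5   | horse | Epsilon | doctor | tea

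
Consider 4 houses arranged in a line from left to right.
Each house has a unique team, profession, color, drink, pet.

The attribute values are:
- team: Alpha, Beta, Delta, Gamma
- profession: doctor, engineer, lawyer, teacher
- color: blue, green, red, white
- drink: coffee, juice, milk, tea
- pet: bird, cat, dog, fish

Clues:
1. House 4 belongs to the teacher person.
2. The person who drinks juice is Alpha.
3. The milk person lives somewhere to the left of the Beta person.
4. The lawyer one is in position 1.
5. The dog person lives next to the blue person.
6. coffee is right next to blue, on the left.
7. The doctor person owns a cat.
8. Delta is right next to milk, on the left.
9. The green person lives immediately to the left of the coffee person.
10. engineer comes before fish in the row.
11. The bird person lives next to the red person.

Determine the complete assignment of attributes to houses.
Solution:

House | Team | Profession | Color | Drink | Pet
-----------------------------------------------
  1   | Alpha | lawyer | green | juice | bird
  2   | Delta | engineer | red | coffee | dog
  3   | Gamma | doctor | blue | milk | cat
  4   | Beta | teacher | white | tea | fish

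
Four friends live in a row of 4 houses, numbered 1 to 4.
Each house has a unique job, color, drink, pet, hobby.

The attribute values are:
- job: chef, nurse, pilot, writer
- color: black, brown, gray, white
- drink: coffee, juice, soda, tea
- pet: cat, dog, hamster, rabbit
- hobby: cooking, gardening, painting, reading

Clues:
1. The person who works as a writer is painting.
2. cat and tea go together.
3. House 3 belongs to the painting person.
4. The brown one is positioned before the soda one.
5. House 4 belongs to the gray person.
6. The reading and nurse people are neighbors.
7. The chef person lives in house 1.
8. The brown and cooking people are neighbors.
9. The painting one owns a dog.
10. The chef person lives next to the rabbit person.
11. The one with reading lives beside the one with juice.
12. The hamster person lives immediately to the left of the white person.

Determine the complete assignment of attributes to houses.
Solution:

House | Job | Color | Drink | Pet | Hobby
-----------------------------------------
  1   | chef | brown | coffee | hamster | reading
  2   | nurse | white | juice | rabbit | cooking
  3   | writer | black | soda | dog | painting
  4   | pilot | gray | tea | cat | gardening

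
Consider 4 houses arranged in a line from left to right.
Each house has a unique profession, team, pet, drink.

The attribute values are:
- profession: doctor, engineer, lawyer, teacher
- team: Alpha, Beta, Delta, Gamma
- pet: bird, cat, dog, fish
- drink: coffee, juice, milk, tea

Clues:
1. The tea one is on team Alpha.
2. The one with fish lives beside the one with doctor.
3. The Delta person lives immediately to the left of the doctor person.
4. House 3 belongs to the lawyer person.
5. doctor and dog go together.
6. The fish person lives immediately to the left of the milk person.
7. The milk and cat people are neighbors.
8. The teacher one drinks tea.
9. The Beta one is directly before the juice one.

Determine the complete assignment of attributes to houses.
Solution:

House | Profession | Team | Pet | Drink
---------------------------------------
  1   | engineer | Delta | fish | coffee
  2   | doctor | Beta | dog | milk
  3   | lawyer | Gamma | cat | juice
  4   | teacher | Alpha | bird | tea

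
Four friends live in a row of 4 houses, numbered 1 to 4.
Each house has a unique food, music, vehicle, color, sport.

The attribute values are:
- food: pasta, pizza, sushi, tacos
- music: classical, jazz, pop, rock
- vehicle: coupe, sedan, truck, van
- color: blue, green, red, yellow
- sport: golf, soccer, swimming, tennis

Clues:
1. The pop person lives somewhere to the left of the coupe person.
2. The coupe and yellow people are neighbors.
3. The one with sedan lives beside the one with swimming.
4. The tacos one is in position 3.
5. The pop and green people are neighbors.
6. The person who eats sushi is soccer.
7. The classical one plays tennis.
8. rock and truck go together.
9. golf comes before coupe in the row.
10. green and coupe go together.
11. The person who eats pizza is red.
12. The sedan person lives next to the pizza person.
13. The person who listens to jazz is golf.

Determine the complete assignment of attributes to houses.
Solution:

House | Food | Music | Vehicle | Color | Sport
----------------------------------------------
  1   | pasta | jazz | sedan | blue | golf
  2   | pizza | pop | van | red | swimming
  3   | tacos | classical | coupe | green | tennis
  4   | sushi | rock | truck | yellow | soccer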